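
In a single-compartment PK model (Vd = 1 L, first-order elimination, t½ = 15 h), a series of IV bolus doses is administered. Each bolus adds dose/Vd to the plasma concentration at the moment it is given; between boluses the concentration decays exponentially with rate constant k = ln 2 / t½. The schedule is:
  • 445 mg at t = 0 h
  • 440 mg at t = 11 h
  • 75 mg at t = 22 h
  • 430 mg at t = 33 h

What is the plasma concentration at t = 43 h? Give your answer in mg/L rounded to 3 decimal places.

460.603 mg/L

k = ln 2 / 15 = 0.04621 per h
Dose 1 (445 mg at t=0 h): 445·exp(−0.04621·43) = 61.011 mg/L
Dose 2 (440 mg at t=11 h): 440·exp(−0.04621·32) = 100.289 mg/L
Dose 3 (75 mg at t=22 h): 75·exp(−0.04621·21) = 28.420 mg/L
Dose 4 (430 mg at t=33 h): 430·exp(−0.04621·10) = 270.883 mg/L
C(43) = 61.011 + 100.289 + 28.420 + 270.883 = 460.603 mg/L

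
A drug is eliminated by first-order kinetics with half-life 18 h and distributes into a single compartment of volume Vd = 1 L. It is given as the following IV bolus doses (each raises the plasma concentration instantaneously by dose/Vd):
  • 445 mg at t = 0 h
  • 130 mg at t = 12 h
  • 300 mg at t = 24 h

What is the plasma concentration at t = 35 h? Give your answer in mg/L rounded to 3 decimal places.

k = ln 2 / 18 = 0.03851 per h
Dose 1 (445 mg at t=0 h): 445·exp(−0.03851·35) = 115.618 mg/L
Dose 2 (130 mg at t=12 h): 130·exp(−0.03851·23) = 53.616 mg/L
Dose 3 (300 mg at t=24 h): 300·exp(−0.03851·11) = 196.408 mg/L
C(35) = 115.618 + 53.616 + 196.408 = 365.641 mg/L

365.641 mg/L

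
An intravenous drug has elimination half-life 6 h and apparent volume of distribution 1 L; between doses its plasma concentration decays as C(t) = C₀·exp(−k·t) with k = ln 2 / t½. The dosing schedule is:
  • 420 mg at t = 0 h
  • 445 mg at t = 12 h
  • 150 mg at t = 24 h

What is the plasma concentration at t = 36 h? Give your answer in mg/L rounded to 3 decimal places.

71.875 mg/L

k = ln 2 / 6 = 0.11552 per h
Dose 1 (420 mg at t=0 h): 420·exp(−0.11552·36) = 6.563 mg/L
Dose 2 (445 mg at t=12 h): 445·exp(−0.11552·24) = 27.812 mg/L
Dose 3 (150 mg at t=24 h): 150·exp(−0.11552·12) = 37.500 mg/L
C(36) = 6.563 + 27.812 + 37.500 = 71.875 mg/L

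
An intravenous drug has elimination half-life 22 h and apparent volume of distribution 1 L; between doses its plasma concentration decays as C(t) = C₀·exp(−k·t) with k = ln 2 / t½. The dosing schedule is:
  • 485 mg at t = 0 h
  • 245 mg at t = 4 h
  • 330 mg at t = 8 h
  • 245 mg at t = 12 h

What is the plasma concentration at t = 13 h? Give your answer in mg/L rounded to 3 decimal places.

k = ln 2 / 22 = 0.03151 per h
Dose 1 (485 mg at t=0 h): 485·exp(−0.03151·13) = 322.003 mg/L
Dose 2 (245 mg at t=4 h): 245·exp(−0.03151·9) = 184.509 mg/L
Dose 3 (330 mg at t=8 h): 330·exp(−0.03151·5) = 281.902 mg/L
Dose 4 (245 mg at t=12 h): 245·exp(−0.03151·1) = 237.401 mg/L
C(13) = 322.003 + 184.509 + 281.902 + 237.401 = 1025.815 mg/L

1025.815 mg/L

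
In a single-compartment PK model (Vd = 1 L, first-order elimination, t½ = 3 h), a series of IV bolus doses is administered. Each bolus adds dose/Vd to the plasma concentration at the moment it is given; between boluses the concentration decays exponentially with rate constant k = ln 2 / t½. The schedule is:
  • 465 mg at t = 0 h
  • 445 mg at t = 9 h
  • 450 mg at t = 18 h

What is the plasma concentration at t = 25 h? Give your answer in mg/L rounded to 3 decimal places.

k = ln 2 / 3 = 0.23105 per h
Dose 1 (465 mg at t=0 h): 465·exp(−0.23105·25) = 1.442 mg/L
Dose 2 (445 mg at t=9 h): 445·exp(−0.23105·16) = 11.037 mg/L
Dose 3 (450 mg at t=18 h): 450·exp(−0.23105·7) = 89.291 mg/L
C(25) = 1.442 + 11.037 + 89.291 = 101.770 mg/L

101.770 mg/L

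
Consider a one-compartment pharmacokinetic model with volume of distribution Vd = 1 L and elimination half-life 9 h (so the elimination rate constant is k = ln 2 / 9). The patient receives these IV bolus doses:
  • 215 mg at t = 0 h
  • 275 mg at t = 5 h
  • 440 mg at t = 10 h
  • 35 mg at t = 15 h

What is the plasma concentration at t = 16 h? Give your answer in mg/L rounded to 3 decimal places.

490.160 mg/L

k = ln 2 / 9 = 0.07702 per h
Dose 1 (215 mg at t=0 h): 215·exp(−0.07702·16) = 62.701 mg/L
Dose 2 (275 mg at t=5 h): 275·exp(−0.07702·11) = 117.871 mg/L
Dose 3 (440 mg at t=10 h): 440·exp(−0.07702·6) = 277.183 mg/L
Dose 4 (35 mg at t=15 h): 35·exp(−0.07702·1) = 32.406 mg/L
C(16) = 62.701 + 117.871 + 277.183 + 32.406 = 490.160 mg/L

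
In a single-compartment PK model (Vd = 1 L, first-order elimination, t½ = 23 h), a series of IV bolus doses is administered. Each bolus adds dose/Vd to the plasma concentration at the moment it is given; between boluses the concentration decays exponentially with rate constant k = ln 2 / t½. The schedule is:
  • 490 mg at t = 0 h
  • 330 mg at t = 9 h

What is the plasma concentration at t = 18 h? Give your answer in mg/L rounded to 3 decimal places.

536.449 mg/L

k = ln 2 / 23 = 0.03014 per h
Dose 1 (490 mg at t=0 h): 490·exp(−0.03014·18) = 284.844 mg/L
Dose 2 (330 mg at t=9 h): 330·exp(−0.03014·9) = 251.605 mg/L
C(18) = 284.844 + 251.605 = 536.449 mg/L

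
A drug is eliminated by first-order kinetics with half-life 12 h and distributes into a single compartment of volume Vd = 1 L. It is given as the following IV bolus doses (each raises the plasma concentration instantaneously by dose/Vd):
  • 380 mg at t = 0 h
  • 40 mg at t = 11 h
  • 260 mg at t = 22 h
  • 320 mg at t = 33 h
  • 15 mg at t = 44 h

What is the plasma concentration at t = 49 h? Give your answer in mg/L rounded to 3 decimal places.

k = ln 2 / 12 = 0.05776 per h
Dose 1 (380 mg at t=0 h): 380·exp(−0.05776·49) = 22.417 mg/L
Dose 2 (40 mg at t=11 h): 40·exp(−0.05776·38) = 4.454 mg/L
Dose 3 (260 mg at t=22 h): 260·exp(−0.05776·27) = 54.658 mg/L
Dose 4 (320 mg at t=33 h): 320·exp(−0.05776·16) = 126.992 mg/L
Dose 5 (15 mg at t=44 h): 15·exp(−0.05776·5) = 11.237 mg/L
C(49) = 22.417 + 4.454 + 54.658 + 126.992 + 11.237 = 219.759 mg/L

219.759 mg/L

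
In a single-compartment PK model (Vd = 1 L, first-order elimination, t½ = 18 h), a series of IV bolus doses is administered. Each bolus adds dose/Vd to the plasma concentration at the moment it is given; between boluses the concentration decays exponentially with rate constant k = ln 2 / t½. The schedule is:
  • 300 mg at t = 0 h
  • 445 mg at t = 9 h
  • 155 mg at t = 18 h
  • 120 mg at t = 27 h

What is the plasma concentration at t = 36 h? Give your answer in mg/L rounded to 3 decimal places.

k = ln 2 / 18 = 0.03851 per h
Dose 1 (300 mg at t=0 h): 300·exp(−0.03851·36) = 75.000 mg/L
Dose 2 (445 mg at t=9 h): 445·exp(−0.03851·27) = 157.331 mg/L
Dose 3 (155 mg at t=18 h): 155·exp(−0.03851·18) = 77.500 mg/L
Dose 4 (120 mg at t=27 h): 120·exp(−0.03851·9) = 84.853 mg/L
C(36) = 75.000 + 157.331 + 77.500 + 84.853 = 394.684 mg/L

394.684 mg/L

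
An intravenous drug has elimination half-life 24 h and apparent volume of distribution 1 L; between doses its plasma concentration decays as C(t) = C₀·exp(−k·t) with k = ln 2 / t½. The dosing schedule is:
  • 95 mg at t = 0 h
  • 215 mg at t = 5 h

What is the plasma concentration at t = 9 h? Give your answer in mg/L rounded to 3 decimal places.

k = ln 2 / 24 = 0.02888 per h
Dose 1 (95 mg at t=0 h): 95·exp(−0.02888·9) = 73.255 mg/L
Dose 2 (215 mg at t=5 h): 215·exp(−0.02888·4) = 191.543 mg/L
C(9) = 73.255 + 191.543 = 264.798 mg/L

264.798 mg/L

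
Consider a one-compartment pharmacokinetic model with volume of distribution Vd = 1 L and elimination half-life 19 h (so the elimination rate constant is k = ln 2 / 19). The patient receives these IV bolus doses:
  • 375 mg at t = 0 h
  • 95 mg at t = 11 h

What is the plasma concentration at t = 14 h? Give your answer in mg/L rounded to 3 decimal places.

k = ln 2 / 19 = 0.03648 per h
Dose 1 (375 mg at t=0 h): 375·exp(−0.03648·14) = 225.019 mg/L
Dose 2 (95 mg at t=11 h): 95·exp(−0.03648·3) = 85.152 mg/L
C(14) = 225.019 + 85.152 = 310.171 mg/L

310.171 mg/L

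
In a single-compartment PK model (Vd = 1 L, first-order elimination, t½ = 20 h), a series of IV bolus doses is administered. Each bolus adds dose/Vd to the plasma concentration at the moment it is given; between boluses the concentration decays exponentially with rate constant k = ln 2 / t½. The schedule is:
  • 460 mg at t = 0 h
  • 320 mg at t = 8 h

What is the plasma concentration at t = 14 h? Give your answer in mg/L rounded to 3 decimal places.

k = ln 2 / 20 = 0.03466 per h
Dose 1 (460 mg at t=0 h): 460·exp(−0.03466·14) = 283.163 mg/L
Dose 2 (320 mg at t=8 h): 320·exp(−0.03466·6) = 259.921 mg/L
C(14) = 283.163 + 259.921 = 543.084 mg/L

543.084 mg/L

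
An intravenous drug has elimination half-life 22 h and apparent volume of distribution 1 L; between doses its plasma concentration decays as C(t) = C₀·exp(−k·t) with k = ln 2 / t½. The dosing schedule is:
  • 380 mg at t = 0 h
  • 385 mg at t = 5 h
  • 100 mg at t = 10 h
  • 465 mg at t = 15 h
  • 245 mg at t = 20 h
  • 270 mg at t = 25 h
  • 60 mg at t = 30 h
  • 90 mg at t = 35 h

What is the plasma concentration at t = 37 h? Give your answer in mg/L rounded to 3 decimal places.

995.156 mg/L

k = ln 2 / 22 = 0.03151 per h
Dose 1 (380 mg at t=0 h): 380·exp(−0.03151·37) = 118.442 mg/L
Dose 2 (385 mg at t=5 h): 385·exp(−0.03151·32) = 140.475 mg/L
Dose 3 (100 mg at t=10 h): 100·exp(−0.03151·27) = 42.712 mg/L
Dose 4 (465 mg at t=15 h): 465·exp(−0.03151·22) = 232.500 mg/L
Dose 5 (245 mg at t=20 h): 245·exp(−0.03151·17) = 143.401 mg/L
Dose 6 (270 mg at t=25 h): 270·exp(−0.03151·12) = 184.997 mg/L
Dose 7 (60 mg at t=30 h): 60·exp(−0.03151·7) = 48.125 mg/L
Dose 8 (90 mg at t=35 h): 90·exp(−0.03151·2) = 84.504 mg/L
C(37) = 118.442 + 140.475 + 42.712 + 232.500 + 143.401 + 184.997 + 48.125 + 84.504 = 995.156 mg/L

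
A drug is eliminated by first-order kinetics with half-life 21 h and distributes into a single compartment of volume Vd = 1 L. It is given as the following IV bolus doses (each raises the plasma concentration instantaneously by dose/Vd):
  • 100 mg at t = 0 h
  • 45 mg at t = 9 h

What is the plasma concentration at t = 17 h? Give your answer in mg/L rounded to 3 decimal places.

91.614 mg/L

k = ln 2 / 21 = 0.03301 per h
Dose 1 (100 mg at t=0 h): 100·exp(−0.03301·17) = 57.057 mg/L
Dose 2 (45 mg at t=9 h): 45·exp(−0.03301·8) = 34.557 mg/L
C(17) = 57.057 + 34.557 = 91.614 mg/L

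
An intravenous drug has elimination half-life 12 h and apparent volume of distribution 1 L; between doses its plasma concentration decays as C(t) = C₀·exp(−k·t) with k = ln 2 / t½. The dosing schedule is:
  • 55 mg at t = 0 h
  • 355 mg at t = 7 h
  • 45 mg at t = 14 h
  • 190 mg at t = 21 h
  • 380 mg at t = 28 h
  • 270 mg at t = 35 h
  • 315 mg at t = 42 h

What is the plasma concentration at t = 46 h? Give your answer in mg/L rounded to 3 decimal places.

k = ln 2 / 12 = 0.05776 per h
Dose 1 (55 mg at t=0 h): 55·exp(−0.05776·46) = 3.858 mg/L
Dose 2 (355 mg at t=7 h): 355·exp(−0.05776·39) = 37.315 mg/L
Dose 3 (45 mg at t=14 h): 45·exp(−0.05776·32) = 7.087 mg/L
Dose 4 (190 mg at t=21 h): 190·exp(−0.05776·25) = 44.834 mg/L
Dose 5 (380 mg at t=28 h): 380·exp(−0.05776·18) = 134.350 mg/L
Dose 6 (270 mg at t=35 h): 270·exp(−0.05776·11) = 143.028 mg/L
Dose 7 (315 mg at t=42 h): 315·exp(−0.05776·4) = 250.016 mg/L
C(46) = 3.858 + 37.315 + 7.087 + 44.834 + 134.350 + 143.028 + 250.016 = 620.488 mg/L

620.488 mg/L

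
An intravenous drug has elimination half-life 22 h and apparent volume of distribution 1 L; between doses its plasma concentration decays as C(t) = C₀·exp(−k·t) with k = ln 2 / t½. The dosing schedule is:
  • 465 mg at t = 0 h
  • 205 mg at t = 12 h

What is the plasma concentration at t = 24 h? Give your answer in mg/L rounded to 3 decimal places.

k = ln 2 / 22 = 0.03151 per h
Dose 1 (465 mg at t=0 h): 465·exp(−0.03151·24) = 218.301 mg/L
Dose 2 (205 mg at t=12 h): 205·exp(−0.03151·12) = 140.461 mg/L
C(24) = 218.301 + 140.461 = 358.762 mg/L

358.762 mg/L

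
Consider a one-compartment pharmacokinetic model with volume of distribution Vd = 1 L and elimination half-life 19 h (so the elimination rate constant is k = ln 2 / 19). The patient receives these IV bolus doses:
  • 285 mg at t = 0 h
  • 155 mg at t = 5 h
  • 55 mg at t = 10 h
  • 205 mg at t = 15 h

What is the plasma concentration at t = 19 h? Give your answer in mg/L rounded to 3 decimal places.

452.280 mg/L

k = ln 2 / 19 = 0.03648 per h
Dose 1 (285 mg at t=0 h): 285·exp(−0.03648·19) = 142.500 mg/L
Dose 2 (155 mg at t=5 h): 155·exp(−0.03648·14) = 93.008 mg/L
Dose 3 (55 mg at t=10 h): 55·exp(−0.03648·9) = 39.607 mg/L
Dose 4 (205 mg at t=15 h): 205·exp(−0.03648·4) = 177.165 mg/L
C(19) = 142.500 + 93.008 + 39.607 + 177.165 = 452.280 mg/L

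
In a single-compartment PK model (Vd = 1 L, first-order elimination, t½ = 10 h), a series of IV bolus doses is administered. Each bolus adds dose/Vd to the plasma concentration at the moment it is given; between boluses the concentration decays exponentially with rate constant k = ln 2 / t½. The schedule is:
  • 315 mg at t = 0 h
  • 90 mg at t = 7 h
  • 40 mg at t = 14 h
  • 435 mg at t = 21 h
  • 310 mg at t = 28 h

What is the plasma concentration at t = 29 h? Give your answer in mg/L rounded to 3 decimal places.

k = ln 2 / 10 = 0.06931 per h
Dose 1 (315 mg at t=0 h): 315·exp(−0.06931·29) = 42.201 mg/L
Dose 2 (90 mg at t=7 h): 90·exp(−0.06931·22) = 19.587 mg/L
Dose 3 (40 mg at t=14 h): 40·exp(−0.06931·15) = 14.142 mg/L
Dose 4 (435 mg at t=21 h): 435·exp(−0.06931·8) = 249.842 mg/L
Dose 5 (310 mg at t=28 h): 310·exp(−0.06931·1) = 289.240 mg/L
C(29) = 42.201 + 19.587 + 14.142 + 249.842 + 289.240 = 615.013 mg/L

615.013 mg/L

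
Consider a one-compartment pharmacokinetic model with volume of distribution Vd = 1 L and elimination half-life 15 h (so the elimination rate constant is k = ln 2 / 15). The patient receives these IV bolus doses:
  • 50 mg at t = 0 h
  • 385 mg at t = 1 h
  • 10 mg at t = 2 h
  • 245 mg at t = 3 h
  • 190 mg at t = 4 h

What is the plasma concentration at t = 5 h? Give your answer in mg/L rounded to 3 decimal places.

k = ln 2 / 15 = 0.04621 per h
Dose 1 (50 mg at t=0 h): 50·exp(−0.04621·5) = 39.685 mg/L
Dose 2 (385 mg at t=1 h): 385·exp(−0.04621·4) = 320.027 mg/L
Dose 3 (10 mg at t=2 h): 10·exp(−0.04621·3) = 8.706 mg/L
Dose 4 (245 mg at t=3 h): 245·exp(−0.04621·2) = 223.372 mg/L
Dose 5 (190 mg at t=4 h): 190·exp(−0.04621·1) = 181.420 mg/L
C(5) = 39.685 + 320.027 + 8.706 + 223.372 + 181.420 = 773.209 mg/L

773.209 mg/L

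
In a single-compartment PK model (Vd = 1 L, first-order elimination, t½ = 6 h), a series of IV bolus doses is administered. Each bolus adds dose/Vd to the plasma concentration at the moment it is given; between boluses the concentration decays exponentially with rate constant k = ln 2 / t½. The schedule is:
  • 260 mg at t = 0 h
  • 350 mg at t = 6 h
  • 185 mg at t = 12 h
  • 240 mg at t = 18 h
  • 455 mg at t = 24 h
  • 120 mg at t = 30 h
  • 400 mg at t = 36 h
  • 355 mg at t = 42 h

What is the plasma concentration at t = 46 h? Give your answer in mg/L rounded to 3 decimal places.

k = ln 2 / 6 = 0.11552 per h
Dose 1 (260 mg at t=0 h): 260·exp(−0.11552·46) = 1.280 mg/L
Dose 2 (350 mg at t=6 h): 350·exp(−0.11552·40) = 3.445 mg/L
Dose 3 (185 mg at t=12 h): 185·exp(−0.11552·34) = 3.642 mg/L
Dose 4 (240 mg at t=18 h): 240·exp(−0.11552·28) = 9.449 mg/L
Dose 5 (455 mg at t=24 h): 455·exp(−0.11552·22) = 35.829 mg/L
Dose 6 (120 mg at t=30 h): 120·exp(−0.11552·16) = 18.899 mg/L
Dose 7 (400 mg at t=36 h): 400·exp(−0.11552·10) = 125.992 mg/L
Dose 8 (355 mg at t=42 h): 355·exp(−0.11552·4) = 223.636 mg/L
C(46) = 1.280 + 3.445 + 3.642 + 9.449 + 35.829 + 18.899 + 125.992 + 223.636 = 422.172 mg/L

422.172 mg/L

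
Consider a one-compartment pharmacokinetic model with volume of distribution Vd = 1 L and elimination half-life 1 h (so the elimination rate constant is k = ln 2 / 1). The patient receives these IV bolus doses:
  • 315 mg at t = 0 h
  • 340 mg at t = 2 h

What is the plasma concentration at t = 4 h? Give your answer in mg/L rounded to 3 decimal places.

104.688 mg/L

k = ln 2 / 1 = 0.69315 per h
Dose 1 (315 mg at t=0 h): 315·exp(−0.69315·4) = 19.688 mg/L
Dose 2 (340 mg at t=2 h): 340·exp(−0.69315·2) = 85.000 mg/L
C(4) = 19.688 + 85.000 = 104.688 mg/L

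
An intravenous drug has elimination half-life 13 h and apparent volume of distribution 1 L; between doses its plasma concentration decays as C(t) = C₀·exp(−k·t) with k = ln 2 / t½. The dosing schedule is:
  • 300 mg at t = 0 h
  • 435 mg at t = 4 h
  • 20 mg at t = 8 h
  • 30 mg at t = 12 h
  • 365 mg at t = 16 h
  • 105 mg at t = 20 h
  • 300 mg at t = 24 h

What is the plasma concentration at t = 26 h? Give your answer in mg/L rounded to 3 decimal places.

791.548 mg/L

k = ln 2 / 13 = 0.05332 per h
Dose 1 (300 mg at t=0 h): 300·exp(−0.05332·26) = 75.000 mg/L
Dose 2 (435 mg at t=4 h): 435·exp(−0.05332·22) = 134.603 mg/L
Dose 3 (20 mg at t=8 h): 20·exp(−0.05332·18) = 7.660 mg/L
Dose 4 (30 mg at t=12 h): 30·exp(−0.05332·14) = 14.221 mg/L
Dose 5 (365 mg at t=16 h): 365·exp(−0.05332·10) = 214.157 mg/L
Dose 6 (105 mg at t=20 h): 105·exp(−0.05332·6) = 76.252 mg/L
Dose 7 (300 mg at t=24 h): 300·exp(−0.05332·2) = 269.655 mg/L
C(26) = 75.000 + 134.603 + 7.660 + 14.221 + 214.157 + 76.252 + 269.655 = 791.548 mg/L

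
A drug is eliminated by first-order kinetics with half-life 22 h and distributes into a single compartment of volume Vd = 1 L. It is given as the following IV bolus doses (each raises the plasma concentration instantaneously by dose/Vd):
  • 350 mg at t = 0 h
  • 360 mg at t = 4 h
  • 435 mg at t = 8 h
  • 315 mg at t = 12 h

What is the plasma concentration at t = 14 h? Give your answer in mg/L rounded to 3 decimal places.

1143.709 mg/L

k = ln 2 / 22 = 0.03151 per h
Dose 1 (350 mg at t=0 h): 350·exp(−0.03151·14) = 225.166 mg/L
Dose 2 (360 mg at t=4 h): 360·exp(−0.03151·10) = 262.706 mg/L
Dose 3 (435 mg at t=8 h): 435·exp(−0.03151·6) = 360.073 mg/L
Dose 4 (315 mg at t=12 h): 315·exp(−0.03151·2) = 295.763 mg/L
C(14) = 225.166 + 262.706 + 360.073 + 295.763 = 1143.709 mg/L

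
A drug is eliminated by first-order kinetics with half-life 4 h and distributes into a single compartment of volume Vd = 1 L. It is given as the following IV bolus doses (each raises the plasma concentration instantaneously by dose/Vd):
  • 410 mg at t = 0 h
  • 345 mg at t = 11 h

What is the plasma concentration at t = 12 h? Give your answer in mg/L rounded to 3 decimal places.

341.359 mg/L

k = ln 2 / 4 = 0.17329 per h
Dose 1 (410 mg at t=0 h): 410·exp(−0.17329·12) = 51.250 mg/L
Dose 2 (345 mg at t=11 h): 345·exp(−0.17329·1) = 290.109 mg/L
C(12) = 51.250 + 290.109 = 341.359 mg/L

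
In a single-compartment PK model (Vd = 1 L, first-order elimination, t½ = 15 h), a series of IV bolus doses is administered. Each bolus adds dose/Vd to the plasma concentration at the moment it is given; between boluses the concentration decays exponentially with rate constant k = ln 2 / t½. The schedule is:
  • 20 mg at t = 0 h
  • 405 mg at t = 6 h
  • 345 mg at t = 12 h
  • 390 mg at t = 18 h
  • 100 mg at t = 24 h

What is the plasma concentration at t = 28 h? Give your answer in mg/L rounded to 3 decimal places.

k = ln 2 / 15 = 0.04621 per h
Dose 1 (20 mg at t=0 h): 20·exp(−0.04621·28) = 5.484 mg/L
Dose 2 (405 mg at t=6 h): 405·exp(−0.04621·22) = 146.536 mg/L
Dose 3 (345 mg at t=12 h): 345·exp(−0.04621·16) = 164.710 mg/L
Dose 4 (390 mg at t=18 h): 390·exp(−0.04621·10) = 245.685 mg/L
Dose 5 (100 mg at t=24 h): 100·exp(−0.04621·4) = 83.124 mg/L
C(28) = 5.484 + 146.536 + 164.710 + 245.685 + 83.124 = 645.539 mg/L

645.539 mg/L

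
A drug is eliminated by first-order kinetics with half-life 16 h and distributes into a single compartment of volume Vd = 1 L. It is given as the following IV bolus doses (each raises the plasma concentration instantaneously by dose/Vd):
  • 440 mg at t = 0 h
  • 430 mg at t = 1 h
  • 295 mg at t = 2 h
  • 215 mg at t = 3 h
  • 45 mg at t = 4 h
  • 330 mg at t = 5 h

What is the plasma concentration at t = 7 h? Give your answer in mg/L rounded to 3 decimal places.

1416.944 mg/L

k = ln 2 / 16 = 0.04332 per h
Dose 1 (440 mg at t=0 h): 440·exp(−0.04332·7) = 324.902 mg/L
Dose 2 (430 mg at t=1 h): 430·exp(−0.04332·6) = 331.575 mg/L
Dose 3 (295 mg at t=2 h): 295·exp(−0.04332·5) = 237.547 mg/L
Dose 4 (215 mg at t=3 h): 215·exp(−0.04332·4) = 180.793 mg/L
Dose 5 (45 mg at t=4 h): 45·exp(−0.04332·3) = 39.516 mg/L
Dose 6 (330 mg at t=5 h): 330·exp(−0.04332·2) = 302.611 mg/L
C(7) = 324.902 + 331.575 + 237.547 + 180.793 + 39.516 + 302.611 = 1416.944 mg/L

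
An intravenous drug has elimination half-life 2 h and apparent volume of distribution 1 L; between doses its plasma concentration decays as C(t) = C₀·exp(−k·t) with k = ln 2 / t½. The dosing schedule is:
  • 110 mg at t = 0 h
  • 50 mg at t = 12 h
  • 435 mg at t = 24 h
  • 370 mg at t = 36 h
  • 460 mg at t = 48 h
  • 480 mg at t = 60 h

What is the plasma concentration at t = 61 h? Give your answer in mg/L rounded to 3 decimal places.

k = ln 2 / 2 = 0.34657 per h
Dose 1 (110 mg at t=0 h): 110·exp(−0.34657·61) = 0.000 mg/L
Dose 2 (50 mg at t=12 h): 50·exp(−0.34657·49) = 0.000 mg/L
Dose 3 (435 mg at t=24 h): 435·exp(−0.34657·37) = 0.001 mg/L
Dose 4 (370 mg at t=36 h): 370·exp(−0.34657·25) = 0.064 mg/L
Dose 5 (460 mg at t=48 h): 460·exp(−0.34657·13) = 5.082 mg/L
Dose 6 (480 mg at t=60 h): 480·exp(−0.34657·1) = 339.411 mg/L
C(61) = 0.000 + 0.000 + 0.001 + 0.064 + 5.082 + 339.411 = 344.559 mg/L

344.559 mg/L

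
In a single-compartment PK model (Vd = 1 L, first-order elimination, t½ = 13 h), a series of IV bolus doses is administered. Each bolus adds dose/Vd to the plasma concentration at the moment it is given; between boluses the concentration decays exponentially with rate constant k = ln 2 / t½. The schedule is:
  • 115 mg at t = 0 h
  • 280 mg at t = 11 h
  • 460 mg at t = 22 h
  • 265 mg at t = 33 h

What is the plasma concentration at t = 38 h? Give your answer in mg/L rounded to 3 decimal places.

480.515 mg/L

k = ln 2 / 13 = 0.05332 per h
Dose 1 (115 mg at t=0 h): 115·exp(−0.05332·38) = 15.162 mg/L
Dose 2 (280 mg at t=11 h): 280·exp(−0.05332·27) = 66.365 mg/L
Dose 3 (460 mg at t=22 h): 460·exp(−0.05332·16) = 196.001 mg/L
Dose 4 (265 mg at t=33 h): 265·exp(−0.05332·5) = 202.986 mg/L
C(38) = 15.162 + 66.365 + 196.001 + 202.986 = 480.515 mg/L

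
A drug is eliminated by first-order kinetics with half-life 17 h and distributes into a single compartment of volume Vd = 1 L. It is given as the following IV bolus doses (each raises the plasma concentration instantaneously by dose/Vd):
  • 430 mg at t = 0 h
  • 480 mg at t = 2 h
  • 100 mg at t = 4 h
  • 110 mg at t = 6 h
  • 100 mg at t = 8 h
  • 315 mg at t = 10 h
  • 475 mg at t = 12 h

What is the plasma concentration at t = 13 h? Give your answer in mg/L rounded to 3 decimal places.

1527.888 mg/L

k = ln 2 / 17 = 0.04077 per h
Dose 1 (430 mg at t=0 h): 430·exp(−0.04077·13) = 253.087 mg/L
Dose 2 (480 mg at t=2 h): 480·exp(−0.04077·11) = 306.519 mg/L
Dose 3 (100 mg at t=4 h): 100·exp(−0.04077·9) = 69.284 mg/L
Dose 4 (110 mg at t=6 h): 110·exp(−0.04077·7) = 82.687 mg/L
Dose 5 (100 mg at t=8 h): 100·exp(−0.04077·5) = 81.557 mg/L
Dose 6 (315 mg at t=10 h): 315·exp(−0.04077·3) = 278.733 mg/L
Dose 7 (475 mg at t=12 h): 475·exp(−0.04077·1) = 456.022 mg/L
C(13) = 253.087 + 306.519 + 69.284 + 82.687 + 81.557 + 278.733 + 456.022 = 1527.888 mg/L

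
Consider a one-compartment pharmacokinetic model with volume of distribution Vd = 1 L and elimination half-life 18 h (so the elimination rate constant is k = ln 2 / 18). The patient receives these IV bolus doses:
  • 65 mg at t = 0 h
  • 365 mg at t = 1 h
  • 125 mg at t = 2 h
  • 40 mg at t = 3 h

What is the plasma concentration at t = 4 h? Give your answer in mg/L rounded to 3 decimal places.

k = ln 2 / 18 = 0.03851 per h
Dose 1 (65 mg at t=0 h): 65·exp(−0.03851·4) = 55.721 mg/L
Dose 2 (365 mg at t=1 h): 365·exp(−0.03851·3) = 325.178 mg/L
Dose 3 (125 mg at t=2 h): 125·exp(−0.03851·2) = 115.734 mg/L
Dose 4 (40 mg at t=3 h): 40·exp(−0.03851·1) = 38.489 mg/L
C(4) = 55.721 + 325.178 + 115.734 + 38.489 = 535.122 mg/L

535.122 mg/L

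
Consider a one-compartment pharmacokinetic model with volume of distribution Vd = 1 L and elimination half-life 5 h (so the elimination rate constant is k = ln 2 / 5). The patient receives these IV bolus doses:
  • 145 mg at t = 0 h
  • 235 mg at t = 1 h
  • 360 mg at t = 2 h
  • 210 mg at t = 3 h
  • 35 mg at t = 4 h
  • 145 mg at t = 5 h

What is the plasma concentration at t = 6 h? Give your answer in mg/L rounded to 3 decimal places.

678.684 mg/L

k = ln 2 / 5 = 0.13863 per h
Dose 1 (145 mg at t=0 h): 145·exp(−0.13863·6) = 63.115 mg/L
Dose 2 (235 mg at t=1 h): 235·exp(−0.13863·5) = 117.500 mg/L
Dose 3 (360 mg at t=2 h): 360·exp(−0.13863·4) = 206.766 mg/L
Dose 4 (210 mg at t=3 h): 210·exp(−0.13863·3) = 138.548 mg/L
Dose 5 (35 mg at t=4 h): 35·exp(−0.13863·2) = 26.525 mg/L
Dose 6 (145 mg at t=5 h): 145·exp(−0.13863·1) = 126.230 mg/L
C(6) = 63.115 + 117.500 + 206.766 + 138.548 + 26.525 + 126.230 = 678.684 mg/L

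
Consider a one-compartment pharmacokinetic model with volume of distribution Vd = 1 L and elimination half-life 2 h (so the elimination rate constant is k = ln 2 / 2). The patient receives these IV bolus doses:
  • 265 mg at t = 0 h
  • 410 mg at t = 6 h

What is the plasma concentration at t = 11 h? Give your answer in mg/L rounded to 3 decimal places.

78.334 mg/L

k = ln 2 / 2 = 0.34657 per h
Dose 1 (265 mg at t=0 h): 265·exp(−0.34657·11) = 5.856 mg/L
Dose 2 (410 mg at t=6 h): 410·exp(−0.34657·5) = 72.478 mg/L
C(11) = 5.856 + 72.478 = 78.334 mg/L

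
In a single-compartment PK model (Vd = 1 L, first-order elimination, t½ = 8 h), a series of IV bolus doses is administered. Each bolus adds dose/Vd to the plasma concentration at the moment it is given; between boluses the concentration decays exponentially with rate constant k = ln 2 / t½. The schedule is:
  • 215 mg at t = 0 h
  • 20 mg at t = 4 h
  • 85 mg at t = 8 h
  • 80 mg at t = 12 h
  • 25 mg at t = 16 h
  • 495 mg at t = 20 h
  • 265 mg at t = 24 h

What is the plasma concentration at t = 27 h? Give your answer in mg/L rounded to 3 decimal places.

545.528 mg/L

k = ln 2 / 8 = 0.08664 per h
Dose 1 (215 mg at t=0 h): 215·exp(−0.08664·27) = 20.723 mg/L
Dose 2 (20 mg at t=4 h): 20·exp(−0.08664·23) = 2.726 mg/L
Dose 3 (85 mg at t=8 h): 85·exp(−0.08664·19) = 16.386 mg/L
Dose 4 (80 mg at t=12 h): 80·exp(−0.08664·15) = 21.810 mg/L
Dose 5 (25 mg at t=16 h): 25·exp(−0.08664·11) = 9.639 mg/L
Dose 6 (495 mg at t=20 h): 495·exp(−0.08664·7) = 269.901 mg/L
Dose 7 (265 mg at t=24 h): 265·exp(−0.08664·3) = 204.343 mg/L
C(27) = 20.723 + 2.726 + 16.386 + 21.810 + 9.639 + 269.901 + 204.343 = 545.528 mg/L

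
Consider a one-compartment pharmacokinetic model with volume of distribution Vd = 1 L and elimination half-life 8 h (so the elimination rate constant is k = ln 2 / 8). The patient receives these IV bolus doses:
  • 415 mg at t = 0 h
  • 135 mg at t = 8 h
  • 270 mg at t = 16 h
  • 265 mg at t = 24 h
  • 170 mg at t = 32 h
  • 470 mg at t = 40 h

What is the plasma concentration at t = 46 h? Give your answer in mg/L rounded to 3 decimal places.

k = ln 2 / 8 = 0.08664 per h
Dose 1 (415 mg at t=0 h): 415·exp(−0.08664·46) = 7.711 mg/L
Dose 2 (135 mg at t=8 h): 135·exp(−0.08664·38) = 5.017 mg/L
Dose 3 (270 mg at t=16 h): 270·exp(−0.08664·30) = 20.068 mg/L
Dose 4 (265 mg at t=24 h): 265·exp(−0.08664·22) = 39.392 mg/L
Dose 5 (170 mg at t=32 h): 170·exp(−0.08664·14) = 50.541 mg/L
Dose 6 (470 mg at t=40 h): 470·exp(−0.08664·6) = 279.464 mg/L
C(46) = 7.711 + 5.017 + 20.068 + 39.392 + 50.541 + 279.464 = 402.194 mg/L

402.194 mg/L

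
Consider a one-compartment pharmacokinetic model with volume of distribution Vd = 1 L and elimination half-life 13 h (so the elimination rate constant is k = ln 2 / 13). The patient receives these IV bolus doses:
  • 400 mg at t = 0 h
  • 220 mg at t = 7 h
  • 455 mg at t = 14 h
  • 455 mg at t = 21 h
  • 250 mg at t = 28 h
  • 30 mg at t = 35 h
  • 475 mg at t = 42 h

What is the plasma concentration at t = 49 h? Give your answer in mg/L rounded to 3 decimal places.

k = ln 2 / 13 = 0.05332 per h
Dose 1 (400 mg at t=0 h): 400·exp(−0.05332·49) = 29.337 mg/L
Dose 2 (220 mg at t=7 h): 220·exp(−0.05332·42) = 23.435 mg/L
Dose 3 (455 mg at t=14 h): 455·exp(−0.05332·35) = 70.396 mg/L
Dose 4 (455 mg at t=21 h): 455·exp(−0.05332·28) = 102.244 mg/L
Dose 5 (250 mg at t=28 h): 250·exp(−0.05332·21) = 81.594 mg/L
Dose 6 (30 mg at t=35 h): 30·exp(−0.05332·14) = 14.221 mg/L
Dose 7 (475 mg at t=42 h): 475·exp(−0.05332·7) = 327.040 mg/L
C(49) = 29.337 + 23.435 + 70.396 + 102.244 + 81.594 + 14.221 + 327.040 = 648.267 mg/L

648.267 mg/L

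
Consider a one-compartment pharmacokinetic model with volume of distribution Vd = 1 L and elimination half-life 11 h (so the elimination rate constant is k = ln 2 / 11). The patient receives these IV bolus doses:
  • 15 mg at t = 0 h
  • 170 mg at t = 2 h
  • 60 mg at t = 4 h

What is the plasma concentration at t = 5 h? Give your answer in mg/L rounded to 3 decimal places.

k = ln 2 / 11 = 0.06301 per h
Dose 1 (15 mg at t=0 h): 15·exp(−0.06301·5) = 10.946 mg/L
Dose 2 (170 mg at t=2 h): 170·exp(−0.06301·3) = 140.718 mg/L
Dose 3 (60 mg at t=4 h): 60·exp(−0.06301·1) = 56.336 mg/L
C(5) = 10.946 + 140.718 + 56.336 = 208.000 mg/L

208.000 mg/L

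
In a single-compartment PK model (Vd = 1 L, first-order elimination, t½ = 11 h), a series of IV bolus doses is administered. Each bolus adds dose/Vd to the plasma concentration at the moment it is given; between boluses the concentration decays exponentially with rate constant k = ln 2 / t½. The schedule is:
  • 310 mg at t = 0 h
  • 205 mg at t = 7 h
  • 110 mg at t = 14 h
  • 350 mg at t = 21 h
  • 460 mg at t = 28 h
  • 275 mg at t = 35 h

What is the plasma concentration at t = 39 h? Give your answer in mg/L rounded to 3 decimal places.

632.919 mg/L

k = ln 2 / 11 = 0.06301 per h
Dose 1 (310 mg at t=0 h): 310·exp(−0.06301·39) = 26.551 mg/L
Dose 2 (205 mg at t=7 h): 205·exp(−0.06301·32) = 27.292 mg/L
Dose 3 (110 mg at t=14 h): 110·exp(−0.06301·25) = 22.763 mg/L
Dose 4 (350 mg at t=21 h): 350·exp(−0.06301·18) = 112.583 mg/L
Dose 5 (460 mg at t=28 h): 460·exp(−0.06301·11) = 230.000 mg/L
Dose 6 (275 mg at t=35 h): 275·exp(−0.06301·4) = 213.731 mg/L
C(39) = 26.551 + 27.292 + 22.763 + 112.583 + 230.000 + 213.731 = 632.919 mg/L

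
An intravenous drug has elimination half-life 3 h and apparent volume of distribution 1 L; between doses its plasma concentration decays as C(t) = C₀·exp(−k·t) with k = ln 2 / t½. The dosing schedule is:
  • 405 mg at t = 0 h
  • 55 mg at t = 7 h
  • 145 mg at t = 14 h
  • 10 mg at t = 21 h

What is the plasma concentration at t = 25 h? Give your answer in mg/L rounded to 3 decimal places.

17.502 mg/L

k = ln 2 / 3 = 0.23105 per h
Dose 1 (405 mg at t=0 h): 405·exp(−0.23105·25) = 1.256 mg/L
Dose 2 (55 mg at t=7 h): 55·exp(−0.23105·18) = 0.859 mg/L
Dose 3 (145 mg at t=14 h): 145·exp(−0.23105·11) = 11.418 mg/L
Dose 4 (10 mg at t=21 h): 10·exp(−0.23105·4) = 3.969 mg/L
C(25) = 1.256 + 0.859 + 11.418 + 3.969 = 17.502 mg/L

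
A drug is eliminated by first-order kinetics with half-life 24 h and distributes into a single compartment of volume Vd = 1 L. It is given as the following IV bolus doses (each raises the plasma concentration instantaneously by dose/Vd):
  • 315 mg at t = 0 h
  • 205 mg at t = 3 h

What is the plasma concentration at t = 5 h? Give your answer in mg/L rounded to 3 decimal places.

k = ln 2 / 24 = 0.02888 per h
Dose 1 (315 mg at t=0 h): 315·exp(−0.02888·5) = 272.644 mg/L
Dose 2 (205 mg at t=3 h): 205·exp(−0.02888·2) = 193.494 mg/L
C(5) = 272.644 + 193.494 = 466.138 mg/L

466.138 mg/L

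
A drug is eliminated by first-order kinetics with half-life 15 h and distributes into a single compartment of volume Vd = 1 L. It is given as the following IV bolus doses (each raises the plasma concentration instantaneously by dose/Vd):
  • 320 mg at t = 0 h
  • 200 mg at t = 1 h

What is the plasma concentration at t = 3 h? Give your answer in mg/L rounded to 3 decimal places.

k = ln 2 / 15 = 0.04621 per h
Dose 1 (320 mg at t=0 h): 320·exp(−0.04621·3) = 278.576 mg/L
Dose 2 (200 mg at t=1 h): 200·exp(−0.04621·2) = 182.344 mg/L
C(3) = 278.576 + 182.344 = 460.921 mg/L

460.921 mg/L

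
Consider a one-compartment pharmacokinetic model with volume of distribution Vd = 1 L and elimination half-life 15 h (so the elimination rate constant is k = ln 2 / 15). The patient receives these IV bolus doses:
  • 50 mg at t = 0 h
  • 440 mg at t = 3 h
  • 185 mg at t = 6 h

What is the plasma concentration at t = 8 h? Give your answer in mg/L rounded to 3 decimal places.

552.445 mg/L

k = ln 2 / 15 = 0.04621 per h
Dose 1 (50 mg at t=0 h): 50·exp(−0.04621·8) = 34.548 mg/L
Dose 2 (440 mg at t=3 h): 440·exp(−0.04621·5) = 349.228 mg/L
Dose 3 (185 mg at t=6 h): 185·exp(−0.04621·2) = 168.669 mg/L
C(8) = 34.548 + 349.228 + 168.669 = 552.445 mg/L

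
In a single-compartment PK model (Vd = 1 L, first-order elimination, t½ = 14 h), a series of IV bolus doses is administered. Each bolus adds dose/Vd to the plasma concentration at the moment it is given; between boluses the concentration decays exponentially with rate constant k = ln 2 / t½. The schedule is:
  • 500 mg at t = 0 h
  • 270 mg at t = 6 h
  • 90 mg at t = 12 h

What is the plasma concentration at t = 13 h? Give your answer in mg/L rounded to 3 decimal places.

539.261 mg/L

k = ln 2 / 14 = 0.04951 per h
Dose 1 (500 mg at t=0 h): 500·exp(−0.04951·13) = 262.689 mg/L
Dose 2 (270 mg at t=6 h): 270·exp(−0.04951·7) = 190.919 mg/L
Dose 3 (90 mg at t=12 h): 90·exp(−0.04951·1) = 85.653 mg/L
C(13) = 262.689 + 190.919 + 85.653 = 539.261 mg/L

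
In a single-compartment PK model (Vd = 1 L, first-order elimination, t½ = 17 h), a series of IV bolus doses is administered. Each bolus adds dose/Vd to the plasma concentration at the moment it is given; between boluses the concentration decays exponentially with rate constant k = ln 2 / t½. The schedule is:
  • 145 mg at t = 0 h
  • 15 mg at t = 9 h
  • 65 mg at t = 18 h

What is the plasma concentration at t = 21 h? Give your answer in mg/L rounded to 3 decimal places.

k = ln 2 / 17 = 0.04077 per h
Dose 1 (145 mg at t=0 h): 145·exp(−0.04077·21) = 61.590 mg/L
Dose 2 (15 mg at t=9 h): 15·exp(−0.04077·12) = 9.196 mg/L
Dose 3 (65 mg at t=18 h): 65·exp(−0.04077·3) = 57.516 mg/L
C(21) = 61.590 + 9.196 + 57.516 = 128.302 mg/L

128.302 mg/L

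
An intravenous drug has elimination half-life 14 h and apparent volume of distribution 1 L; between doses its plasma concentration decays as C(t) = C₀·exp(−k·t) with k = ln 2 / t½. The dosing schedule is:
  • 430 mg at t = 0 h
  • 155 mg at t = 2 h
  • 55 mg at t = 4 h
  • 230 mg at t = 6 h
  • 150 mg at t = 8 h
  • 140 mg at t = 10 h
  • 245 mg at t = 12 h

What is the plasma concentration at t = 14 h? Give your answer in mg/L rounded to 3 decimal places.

937.067 mg/L

k = ln 2 / 14 = 0.04951 per h
Dose 1 (430 mg at t=0 h): 430·exp(−0.04951·14) = 215.000 mg/L
Dose 2 (155 mg at t=2 h): 155·exp(−0.04951·12) = 85.567 mg/L
Dose 3 (55 mg at t=4 h): 55·exp(−0.04951·10) = 33.523 mg/L
Dose 4 (230 mg at t=6 h): 230·exp(−0.04951·8) = 154.779 mg/L
Dose 5 (150 mg at t=8 h): 150·exp(−0.04951·6) = 111.450 mg/L
Dose 6 (140 mg at t=10 h): 140·exp(−0.04951·4) = 114.847 mg/L
Dose 7 (245 mg at t=12 h): 245·exp(−0.04951·2) = 221.902 mg/L
C(14) = 215.000 + 85.567 + 33.523 + 154.779 + 111.450 + 114.847 + 221.902 = 937.067 mg/L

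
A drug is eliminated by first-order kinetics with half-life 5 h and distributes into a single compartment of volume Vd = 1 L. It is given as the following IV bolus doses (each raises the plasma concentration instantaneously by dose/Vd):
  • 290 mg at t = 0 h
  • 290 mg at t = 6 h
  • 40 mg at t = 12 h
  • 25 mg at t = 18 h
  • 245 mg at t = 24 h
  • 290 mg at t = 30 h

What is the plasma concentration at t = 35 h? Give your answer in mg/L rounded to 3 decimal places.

k = ln 2 / 5 = 0.13863 per h
Dose 1 (290 mg at t=0 h): 290·exp(−0.13863·35) = 2.266 mg/L
Dose 2 (290 mg at t=6 h): 290·exp(−0.13863·29) = 5.205 mg/L
Dose 3 (40 mg at t=12 h): 40·exp(−0.13863·23) = 1.649 mg/L
Dose 4 (25 mg at t=18 h): 25·exp(−0.13863·17) = 2.368 mg/L
Dose 5 (245 mg at t=24 h): 245·exp(−0.13863·11) = 53.321 mg/L
Dose 6 (290 mg at t=30 h): 290·exp(−0.13863·5) = 145.000 mg/L
C(35) = 2.266 + 5.205 + 1.649 + 2.368 + 53.321 + 145.000 = 209.810 mg/L

209.810 mg/L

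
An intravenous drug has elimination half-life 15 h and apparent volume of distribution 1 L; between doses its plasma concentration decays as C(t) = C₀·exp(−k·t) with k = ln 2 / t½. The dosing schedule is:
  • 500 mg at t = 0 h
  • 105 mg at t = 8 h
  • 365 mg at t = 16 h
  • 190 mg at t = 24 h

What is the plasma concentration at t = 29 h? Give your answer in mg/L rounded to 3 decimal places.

521.673 mg/L

k = ln 2 / 15 = 0.04621 per h
Dose 1 (500 mg at t=0 h): 500·exp(−0.04621·29) = 130.912 mg/L
Dose 2 (105 mg at t=8 h): 105·exp(−0.04621·21) = 39.788 mg/L
Dose 3 (365 mg at t=16 h): 365·exp(−0.04621·13) = 200.171 mg/L
Dose 4 (190 mg at t=24 h): 190·exp(−0.04621·5) = 150.803 mg/L
C(29) = 130.912 + 39.788 + 200.171 + 150.803 = 521.673 mg/L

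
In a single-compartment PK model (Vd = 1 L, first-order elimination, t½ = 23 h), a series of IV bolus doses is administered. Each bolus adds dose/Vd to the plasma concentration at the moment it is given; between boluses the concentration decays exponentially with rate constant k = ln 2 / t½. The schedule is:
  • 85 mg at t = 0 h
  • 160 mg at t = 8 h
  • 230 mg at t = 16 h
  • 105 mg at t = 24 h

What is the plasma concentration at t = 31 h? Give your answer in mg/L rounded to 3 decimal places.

k = ln 2 / 23 = 0.03014 per h
Dose 1 (85 mg at t=0 h): 85·exp(−0.03014·31) = 33.395 mg/L
Dose 2 (160 mg at t=8 h): 160·exp(−0.03014·23) = 80.000 mg/L
Dose 3 (230 mg at t=16 h): 230·exp(−0.03014·15) = 146.354 mg/L
Dose 4 (105 mg at t=24 h): 105·exp(−0.03014·7) = 85.030 mg/L
C(31) = 33.395 + 80.000 + 146.354 + 85.030 = 344.779 mg/L

344.779 mg/L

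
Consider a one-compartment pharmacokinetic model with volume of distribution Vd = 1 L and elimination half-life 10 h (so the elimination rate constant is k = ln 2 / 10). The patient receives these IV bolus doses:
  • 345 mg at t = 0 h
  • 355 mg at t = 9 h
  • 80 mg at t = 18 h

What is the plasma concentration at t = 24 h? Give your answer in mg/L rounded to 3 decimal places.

243.657 mg/L

k = ln 2 / 10 = 0.06931 per h
Dose 1 (345 mg at t=0 h): 345·exp(−0.06931·24) = 65.365 mg/L
Dose 2 (355 mg at t=9 h): 355·exp(−0.06931·15) = 125.511 mg/L
Dose 3 (80 mg at t=18 h): 80·exp(−0.06931·6) = 52.780 mg/L
C(24) = 65.365 + 125.511 + 52.780 = 243.657 mg/L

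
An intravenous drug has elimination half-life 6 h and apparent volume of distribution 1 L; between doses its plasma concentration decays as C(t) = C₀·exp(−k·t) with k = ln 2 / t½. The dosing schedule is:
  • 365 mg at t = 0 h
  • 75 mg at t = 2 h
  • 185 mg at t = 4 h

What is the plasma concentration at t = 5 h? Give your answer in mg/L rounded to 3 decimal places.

k = ln 2 / 6 = 0.11552 per h
Dose 1 (365 mg at t=0 h): 365·exp(−0.11552·5) = 204.849 mg/L
Dose 2 (75 mg at t=2 h): 75·exp(−0.11552·3) = 53.033 mg/L
Dose 3 (185 mg at t=4 h): 185·exp(−0.11552·1) = 164.816 mg/L
C(5) = 204.849 + 53.033 + 164.816 = 422.699 mg/L

422.699 mg/L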